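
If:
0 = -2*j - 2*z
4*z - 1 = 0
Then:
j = -1/4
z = 1/4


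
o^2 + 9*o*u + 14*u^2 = (o + 2*u)*(o + 7*u)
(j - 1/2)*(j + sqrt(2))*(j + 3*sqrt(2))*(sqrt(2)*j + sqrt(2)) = sqrt(2)*j^4 + sqrt(2)*j^3/2 + 8*j^3 + 4*j^2 + 11*sqrt(2)*j^2/2 - 4*j + 3*sqrt(2)*j - 3*sqrt(2)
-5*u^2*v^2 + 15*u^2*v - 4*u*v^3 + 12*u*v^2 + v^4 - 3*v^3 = v*(-5*u + v)*(u + v)*(v - 3)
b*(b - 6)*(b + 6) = b^3 - 36*b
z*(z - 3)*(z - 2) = z^3 - 5*z^2 + 6*z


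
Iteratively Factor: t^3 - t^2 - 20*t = (t + 4)*(t^2 - 5*t) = (t - 5)*(t + 4)*(t)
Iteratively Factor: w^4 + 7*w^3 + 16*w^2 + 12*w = (w)*(w^3 + 7*w^2 + 16*w + 12) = w*(w + 3)*(w^2 + 4*w + 4) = w*(w + 2)*(w + 3)*(w + 2)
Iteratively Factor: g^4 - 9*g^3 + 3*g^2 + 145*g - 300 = (g + 4)*(g^3 - 13*g^2 + 55*g - 75) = (g - 3)*(g + 4)*(g^2 - 10*g + 25) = (g - 5)*(g - 3)*(g + 4)*(g - 5)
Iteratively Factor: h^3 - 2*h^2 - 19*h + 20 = (h - 5)*(h^2 + 3*h - 4) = (h - 5)*(h + 4)*(h - 1)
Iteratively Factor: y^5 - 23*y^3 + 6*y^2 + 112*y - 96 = (y + 3)*(y^4 - 3*y^3 - 14*y^2 + 48*y - 32) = (y - 1)*(y + 3)*(y^3 - 2*y^2 - 16*y + 32) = (y - 4)*(y - 1)*(y + 3)*(y^2 + 2*y - 8) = (y - 4)*(y - 2)*(y - 1)*(y + 3)*(y + 4)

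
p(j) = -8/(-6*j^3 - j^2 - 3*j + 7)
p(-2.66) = -0.07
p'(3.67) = -0.02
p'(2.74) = -0.07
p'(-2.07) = -0.16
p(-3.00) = -0.05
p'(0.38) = -1.75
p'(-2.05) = -0.16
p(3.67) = 0.03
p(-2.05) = -0.13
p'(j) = -8*(18*j^2 + 2*j + 3)/(-6*j^3 - j^2 - 3*j + 7)^2 = 8*(-18*j^2 - 2*j - 3)/(6*j^3 + j^2 + 3*j - 7)^2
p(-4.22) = -0.02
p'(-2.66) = -0.07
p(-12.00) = 0.00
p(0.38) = -1.49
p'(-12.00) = 0.00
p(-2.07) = -0.13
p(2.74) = 0.06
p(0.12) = -1.21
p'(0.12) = -0.64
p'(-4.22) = -0.01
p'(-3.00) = -0.04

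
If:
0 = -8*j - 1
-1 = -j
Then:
No Solution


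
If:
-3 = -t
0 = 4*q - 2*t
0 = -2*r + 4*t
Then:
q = 3/2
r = 6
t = 3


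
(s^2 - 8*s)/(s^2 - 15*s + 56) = s/(s - 7)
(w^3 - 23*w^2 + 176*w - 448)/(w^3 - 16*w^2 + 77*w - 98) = (w^2 - 16*w + 64)/(w^2 - 9*w + 14)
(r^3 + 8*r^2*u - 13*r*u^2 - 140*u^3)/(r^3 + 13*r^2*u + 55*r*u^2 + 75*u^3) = (r^2 + 3*r*u - 28*u^2)/(r^2 + 8*r*u + 15*u^2)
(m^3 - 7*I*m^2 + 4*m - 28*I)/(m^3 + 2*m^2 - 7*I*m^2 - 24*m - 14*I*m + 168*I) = (m^2 + 4)/(m^2 + 2*m - 24)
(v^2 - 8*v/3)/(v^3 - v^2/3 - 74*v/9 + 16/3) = 3*v/(3*v^2 + 7*v - 6)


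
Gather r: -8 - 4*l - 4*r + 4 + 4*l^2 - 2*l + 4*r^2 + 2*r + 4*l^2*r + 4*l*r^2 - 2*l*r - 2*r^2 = 4*l^2 - 6*l + r^2*(4*l + 2) + r*(4*l^2 - 2*l - 2) - 4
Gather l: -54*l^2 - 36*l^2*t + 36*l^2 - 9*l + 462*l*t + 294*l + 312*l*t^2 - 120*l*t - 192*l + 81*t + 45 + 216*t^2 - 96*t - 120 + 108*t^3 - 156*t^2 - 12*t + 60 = l^2*(-36*t - 18) + l*(312*t^2 + 342*t + 93) + 108*t^3 + 60*t^2 - 27*t - 15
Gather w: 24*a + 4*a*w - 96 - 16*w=24*a + w*(4*a - 16) - 96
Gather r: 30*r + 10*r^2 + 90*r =10*r^2 + 120*r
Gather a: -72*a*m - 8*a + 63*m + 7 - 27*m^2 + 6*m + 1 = a*(-72*m - 8) - 27*m^2 + 69*m + 8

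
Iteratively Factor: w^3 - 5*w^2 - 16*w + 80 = (w - 5)*(w^2 - 16) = (w - 5)*(w + 4)*(w - 4)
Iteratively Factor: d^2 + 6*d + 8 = (d + 2)*(d + 4)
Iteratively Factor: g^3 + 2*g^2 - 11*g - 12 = (g - 3)*(g^2 + 5*g + 4) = (g - 3)*(g + 1)*(g + 4)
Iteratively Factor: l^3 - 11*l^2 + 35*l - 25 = (l - 5)*(l^2 - 6*l + 5) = (l - 5)*(l - 1)*(l - 5)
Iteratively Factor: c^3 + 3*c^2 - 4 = (c + 2)*(c^2 + c - 2) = (c + 2)^2*(c - 1)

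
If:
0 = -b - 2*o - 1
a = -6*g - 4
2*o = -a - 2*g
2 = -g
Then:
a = 8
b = 3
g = -2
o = -2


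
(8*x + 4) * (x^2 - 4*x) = 8*x^3 - 28*x^2 - 16*x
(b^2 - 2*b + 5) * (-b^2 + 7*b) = -b^4 + 9*b^3 - 19*b^2 + 35*b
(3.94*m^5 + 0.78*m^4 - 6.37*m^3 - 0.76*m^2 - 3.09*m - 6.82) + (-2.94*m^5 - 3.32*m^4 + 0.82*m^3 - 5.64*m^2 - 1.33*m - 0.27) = 1.0*m^5 - 2.54*m^4 - 5.55*m^3 - 6.4*m^2 - 4.42*m - 7.09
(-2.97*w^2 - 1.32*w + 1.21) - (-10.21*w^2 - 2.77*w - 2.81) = 7.24*w^2 + 1.45*w + 4.02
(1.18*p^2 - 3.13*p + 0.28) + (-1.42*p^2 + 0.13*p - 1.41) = -0.24*p^2 - 3.0*p - 1.13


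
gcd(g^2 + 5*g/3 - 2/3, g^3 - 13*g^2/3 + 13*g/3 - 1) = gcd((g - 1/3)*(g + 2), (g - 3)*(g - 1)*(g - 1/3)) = g - 1/3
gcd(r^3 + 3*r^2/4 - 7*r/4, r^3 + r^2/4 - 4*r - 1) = 1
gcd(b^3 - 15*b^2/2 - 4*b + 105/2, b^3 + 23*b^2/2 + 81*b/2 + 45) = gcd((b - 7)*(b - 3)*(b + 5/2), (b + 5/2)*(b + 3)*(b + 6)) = b + 5/2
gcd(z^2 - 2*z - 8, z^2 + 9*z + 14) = z + 2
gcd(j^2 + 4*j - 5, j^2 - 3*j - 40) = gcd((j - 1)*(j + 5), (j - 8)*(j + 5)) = j + 5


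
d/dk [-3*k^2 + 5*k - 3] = 5 - 6*k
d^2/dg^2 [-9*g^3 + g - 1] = -54*g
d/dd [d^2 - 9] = 2*d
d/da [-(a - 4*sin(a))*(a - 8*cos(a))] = -(a - 4*sin(a))*(8*sin(a) + 1) + (a - 8*cos(a))*(4*cos(a) - 1)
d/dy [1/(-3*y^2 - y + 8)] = (6*y + 1)/(3*y^2 + y - 8)^2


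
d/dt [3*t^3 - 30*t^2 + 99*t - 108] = 9*t^2 - 60*t + 99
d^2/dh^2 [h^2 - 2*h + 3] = 2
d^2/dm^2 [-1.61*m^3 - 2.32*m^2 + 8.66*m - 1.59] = -9.66*m - 4.64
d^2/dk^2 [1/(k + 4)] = 2/(k + 4)^3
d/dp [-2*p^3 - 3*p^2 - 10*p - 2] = -6*p^2 - 6*p - 10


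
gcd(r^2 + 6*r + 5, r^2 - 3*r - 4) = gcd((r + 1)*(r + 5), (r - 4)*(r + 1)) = r + 1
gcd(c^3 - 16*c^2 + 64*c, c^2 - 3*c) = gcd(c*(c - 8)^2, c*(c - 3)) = c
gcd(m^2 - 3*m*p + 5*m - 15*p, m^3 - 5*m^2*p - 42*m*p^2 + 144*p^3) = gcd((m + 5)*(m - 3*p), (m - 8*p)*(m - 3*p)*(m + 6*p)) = -m + 3*p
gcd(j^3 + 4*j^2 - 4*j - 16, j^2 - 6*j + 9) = 1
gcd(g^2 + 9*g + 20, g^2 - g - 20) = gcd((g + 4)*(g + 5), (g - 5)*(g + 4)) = g + 4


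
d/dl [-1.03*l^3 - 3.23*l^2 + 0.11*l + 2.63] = -3.09*l^2 - 6.46*l + 0.11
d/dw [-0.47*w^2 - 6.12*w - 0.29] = -0.94*w - 6.12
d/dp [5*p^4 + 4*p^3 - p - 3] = 20*p^3 + 12*p^2 - 1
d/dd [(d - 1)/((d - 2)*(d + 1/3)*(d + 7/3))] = 9*(-18*d^3 + 21*d^2 + 12*d - 55)/(81*d^6 + 108*d^5 - 702*d^4 - 744*d^3 + 1513*d^2 + 1148*d + 196)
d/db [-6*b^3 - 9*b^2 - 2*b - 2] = -18*b^2 - 18*b - 2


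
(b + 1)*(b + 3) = b^2 + 4*b + 3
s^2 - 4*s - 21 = (s - 7)*(s + 3)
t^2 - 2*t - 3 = (t - 3)*(t + 1)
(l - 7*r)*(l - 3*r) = l^2 - 10*l*r + 21*r^2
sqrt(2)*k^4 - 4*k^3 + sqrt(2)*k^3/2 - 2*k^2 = k^2*(k - 2*sqrt(2))*(sqrt(2)*k + sqrt(2)/2)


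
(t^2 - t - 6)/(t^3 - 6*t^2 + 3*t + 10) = (t^2 - t - 6)/(t^3 - 6*t^2 + 3*t + 10)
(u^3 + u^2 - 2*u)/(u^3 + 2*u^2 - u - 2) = u/(u + 1)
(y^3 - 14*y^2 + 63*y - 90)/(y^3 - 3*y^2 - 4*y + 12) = (y^2 - 11*y + 30)/(y^2 - 4)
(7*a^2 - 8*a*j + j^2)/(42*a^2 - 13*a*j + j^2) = (a - j)/(6*a - j)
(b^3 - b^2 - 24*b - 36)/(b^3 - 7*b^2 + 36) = (b + 3)/(b - 3)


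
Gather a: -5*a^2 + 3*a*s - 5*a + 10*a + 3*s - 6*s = -5*a^2 + a*(3*s + 5) - 3*s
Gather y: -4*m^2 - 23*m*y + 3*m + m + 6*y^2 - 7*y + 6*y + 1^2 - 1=-4*m^2 + 4*m + 6*y^2 + y*(-23*m - 1)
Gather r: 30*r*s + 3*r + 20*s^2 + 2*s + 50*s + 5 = r*(30*s + 3) + 20*s^2 + 52*s + 5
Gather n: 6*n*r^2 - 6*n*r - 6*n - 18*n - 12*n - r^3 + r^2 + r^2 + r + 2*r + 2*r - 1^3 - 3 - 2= n*(6*r^2 - 6*r - 36) - r^3 + 2*r^2 + 5*r - 6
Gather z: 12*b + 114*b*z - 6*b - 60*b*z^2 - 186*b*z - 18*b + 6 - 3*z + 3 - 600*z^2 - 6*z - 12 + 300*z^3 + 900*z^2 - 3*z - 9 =-12*b + 300*z^3 + z^2*(300 - 60*b) + z*(-72*b - 12) - 12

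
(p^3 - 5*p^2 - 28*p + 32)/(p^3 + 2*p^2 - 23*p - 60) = (p^2 - 9*p + 8)/(p^2 - 2*p - 15)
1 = 1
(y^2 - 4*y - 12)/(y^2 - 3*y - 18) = (y + 2)/(y + 3)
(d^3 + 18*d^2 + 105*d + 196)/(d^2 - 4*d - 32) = (d^2 + 14*d + 49)/(d - 8)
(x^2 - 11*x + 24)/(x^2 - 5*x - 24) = (x - 3)/(x + 3)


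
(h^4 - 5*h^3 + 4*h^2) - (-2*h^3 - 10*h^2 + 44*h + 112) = h^4 - 3*h^3 + 14*h^2 - 44*h - 112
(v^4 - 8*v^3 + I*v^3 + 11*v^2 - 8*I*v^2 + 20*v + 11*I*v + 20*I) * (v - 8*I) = v^5 - 8*v^4 - 7*I*v^4 + 19*v^3 + 56*I*v^3 - 44*v^2 - 77*I*v^2 + 88*v - 140*I*v + 160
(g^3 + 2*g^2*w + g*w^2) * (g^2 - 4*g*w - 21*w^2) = g^5 - 2*g^4*w - 28*g^3*w^2 - 46*g^2*w^3 - 21*g*w^4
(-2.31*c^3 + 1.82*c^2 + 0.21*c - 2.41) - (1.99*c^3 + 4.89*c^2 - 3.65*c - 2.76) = -4.3*c^3 - 3.07*c^2 + 3.86*c + 0.35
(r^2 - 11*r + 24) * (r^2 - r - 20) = r^4 - 12*r^3 + 15*r^2 + 196*r - 480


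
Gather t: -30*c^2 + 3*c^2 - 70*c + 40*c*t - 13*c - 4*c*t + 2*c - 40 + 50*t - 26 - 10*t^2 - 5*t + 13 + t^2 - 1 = -27*c^2 - 81*c - 9*t^2 + t*(36*c + 45) - 54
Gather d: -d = -d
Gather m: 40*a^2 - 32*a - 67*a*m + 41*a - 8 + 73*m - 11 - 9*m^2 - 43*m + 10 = 40*a^2 + 9*a - 9*m^2 + m*(30 - 67*a) - 9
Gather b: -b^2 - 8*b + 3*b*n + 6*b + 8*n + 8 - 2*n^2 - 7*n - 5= -b^2 + b*(3*n - 2) - 2*n^2 + n + 3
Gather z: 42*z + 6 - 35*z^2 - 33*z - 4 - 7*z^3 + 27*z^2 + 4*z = -7*z^3 - 8*z^2 + 13*z + 2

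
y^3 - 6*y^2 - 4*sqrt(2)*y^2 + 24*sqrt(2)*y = y*(y - 6)*(y - 4*sqrt(2))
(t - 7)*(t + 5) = t^2 - 2*t - 35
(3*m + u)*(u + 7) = 3*m*u + 21*m + u^2 + 7*u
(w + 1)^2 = w^2 + 2*w + 1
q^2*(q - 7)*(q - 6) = q^4 - 13*q^3 + 42*q^2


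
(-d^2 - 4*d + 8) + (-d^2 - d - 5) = -2*d^2 - 5*d + 3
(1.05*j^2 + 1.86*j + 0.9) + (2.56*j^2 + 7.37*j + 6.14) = 3.61*j^2 + 9.23*j + 7.04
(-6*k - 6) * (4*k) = -24*k^2 - 24*k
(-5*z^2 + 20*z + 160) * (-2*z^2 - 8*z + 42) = 10*z^4 - 690*z^2 - 440*z + 6720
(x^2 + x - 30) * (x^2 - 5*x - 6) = x^4 - 4*x^3 - 41*x^2 + 144*x + 180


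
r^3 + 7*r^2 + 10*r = r*(r + 2)*(r + 5)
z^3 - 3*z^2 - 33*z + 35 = (z - 7)*(z - 1)*(z + 5)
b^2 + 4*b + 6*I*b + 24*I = (b + 4)*(b + 6*I)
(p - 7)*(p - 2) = p^2 - 9*p + 14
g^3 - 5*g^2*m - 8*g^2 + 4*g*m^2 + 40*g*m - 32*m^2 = (g - 8)*(g - 4*m)*(g - m)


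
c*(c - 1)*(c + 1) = c^3 - c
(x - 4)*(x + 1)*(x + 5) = x^3 + 2*x^2 - 19*x - 20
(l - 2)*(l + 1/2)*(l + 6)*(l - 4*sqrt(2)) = l^4 - 4*sqrt(2)*l^3 + 9*l^3/2 - 18*sqrt(2)*l^2 - 10*l^2 - 6*l + 40*sqrt(2)*l + 24*sqrt(2)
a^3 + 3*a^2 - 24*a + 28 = (a - 2)^2*(a + 7)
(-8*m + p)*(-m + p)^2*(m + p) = -8*m^4 + 9*m^3*p + 7*m^2*p^2 - 9*m*p^3 + p^4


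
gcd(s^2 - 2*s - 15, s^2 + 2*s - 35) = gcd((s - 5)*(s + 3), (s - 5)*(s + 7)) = s - 5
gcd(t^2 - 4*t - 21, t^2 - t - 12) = t + 3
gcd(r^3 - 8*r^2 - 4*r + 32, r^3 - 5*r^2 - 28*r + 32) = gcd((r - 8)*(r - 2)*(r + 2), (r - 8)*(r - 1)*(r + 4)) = r - 8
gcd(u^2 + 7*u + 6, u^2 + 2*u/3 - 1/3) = u + 1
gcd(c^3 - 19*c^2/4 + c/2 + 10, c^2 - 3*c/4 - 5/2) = c^2 - 3*c/4 - 5/2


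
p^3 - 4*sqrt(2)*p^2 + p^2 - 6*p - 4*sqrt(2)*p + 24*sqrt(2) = (p - 2)*(p + 3)*(p - 4*sqrt(2))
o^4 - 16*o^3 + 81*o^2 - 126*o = o*(o - 7)*(o - 6)*(o - 3)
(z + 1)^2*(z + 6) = z^3 + 8*z^2 + 13*z + 6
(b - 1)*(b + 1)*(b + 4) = b^3 + 4*b^2 - b - 4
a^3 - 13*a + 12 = (a - 3)*(a - 1)*(a + 4)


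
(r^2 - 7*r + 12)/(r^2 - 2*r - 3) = (r - 4)/(r + 1)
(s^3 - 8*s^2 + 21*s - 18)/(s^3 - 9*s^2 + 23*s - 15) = (s^2 - 5*s + 6)/(s^2 - 6*s + 5)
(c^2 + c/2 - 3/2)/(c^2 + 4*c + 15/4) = 2*(c - 1)/(2*c + 5)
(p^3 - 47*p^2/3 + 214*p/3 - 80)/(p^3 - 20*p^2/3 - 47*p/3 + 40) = (p - 6)/(p + 3)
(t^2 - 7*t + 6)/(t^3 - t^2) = (t - 6)/t^2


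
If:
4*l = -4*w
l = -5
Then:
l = -5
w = 5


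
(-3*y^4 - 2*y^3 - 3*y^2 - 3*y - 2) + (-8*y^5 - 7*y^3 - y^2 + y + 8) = -8*y^5 - 3*y^4 - 9*y^3 - 4*y^2 - 2*y + 6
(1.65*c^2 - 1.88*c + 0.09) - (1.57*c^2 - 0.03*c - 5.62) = 0.0799999999999998*c^2 - 1.85*c + 5.71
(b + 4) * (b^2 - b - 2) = b^3 + 3*b^2 - 6*b - 8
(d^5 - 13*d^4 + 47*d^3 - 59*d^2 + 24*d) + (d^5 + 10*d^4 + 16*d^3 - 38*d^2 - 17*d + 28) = 2*d^5 - 3*d^4 + 63*d^3 - 97*d^2 + 7*d + 28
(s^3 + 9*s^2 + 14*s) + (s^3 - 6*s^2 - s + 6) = 2*s^3 + 3*s^2 + 13*s + 6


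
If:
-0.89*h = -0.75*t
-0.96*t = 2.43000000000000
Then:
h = -2.13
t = -2.53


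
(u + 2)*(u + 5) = u^2 + 7*u + 10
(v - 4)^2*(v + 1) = v^3 - 7*v^2 + 8*v + 16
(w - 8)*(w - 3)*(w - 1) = w^3 - 12*w^2 + 35*w - 24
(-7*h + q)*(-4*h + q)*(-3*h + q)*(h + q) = -84*h^4 - 23*h^3*q + 47*h^2*q^2 - 13*h*q^3 + q^4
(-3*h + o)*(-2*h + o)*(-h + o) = -6*h^3 + 11*h^2*o - 6*h*o^2 + o^3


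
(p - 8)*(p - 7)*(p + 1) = p^3 - 14*p^2 + 41*p + 56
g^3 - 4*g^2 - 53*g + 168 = (g - 8)*(g - 3)*(g + 7)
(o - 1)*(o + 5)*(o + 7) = o^3 + 11*o^2 + 23*o - 35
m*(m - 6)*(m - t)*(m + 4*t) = m^4 + 3*m^3*t - 6*m^3 - 4*m^2*t^2 - 18*m^2*t + 24*m*t^2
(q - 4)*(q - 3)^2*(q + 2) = q^4 - 8*q^3 + 13*q^2 + 30*q - 72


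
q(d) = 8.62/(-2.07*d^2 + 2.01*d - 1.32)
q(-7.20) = -0.07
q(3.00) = -0.62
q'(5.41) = 0.07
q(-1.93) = -0.67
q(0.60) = -10.03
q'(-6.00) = -0.03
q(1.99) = -1.56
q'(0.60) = 5.53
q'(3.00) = 0.46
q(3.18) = -0.54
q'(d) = 8.62*(4.14*d - 2.01)/(-2.07*d^2 + 2.01*d - 1.32)^2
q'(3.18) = 0.38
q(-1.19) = -1.30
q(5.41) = -0.17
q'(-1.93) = -0.52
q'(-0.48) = -4.52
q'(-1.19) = -1.35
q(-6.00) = -0.10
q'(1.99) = 1.76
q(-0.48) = -3.12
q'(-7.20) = -0.02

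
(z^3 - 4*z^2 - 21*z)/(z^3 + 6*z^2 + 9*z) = (z - 7)/(z + 3)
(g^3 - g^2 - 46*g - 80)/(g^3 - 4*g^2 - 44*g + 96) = (g^2 + 7*g + 10)/(g^2 + 4*g - 12)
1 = 1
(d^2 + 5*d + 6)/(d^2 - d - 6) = (d + 3)/(d - 3)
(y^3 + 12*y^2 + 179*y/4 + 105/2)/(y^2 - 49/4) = (2*y^2 + 17*y + 30)/(2*y - 7)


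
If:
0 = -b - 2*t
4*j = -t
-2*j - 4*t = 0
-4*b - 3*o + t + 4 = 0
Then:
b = 0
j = 0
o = 4/3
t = 0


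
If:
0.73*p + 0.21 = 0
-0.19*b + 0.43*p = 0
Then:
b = -0.65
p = -0.29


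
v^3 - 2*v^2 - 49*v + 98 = (v - 7)*(v - 2)*(v + 7)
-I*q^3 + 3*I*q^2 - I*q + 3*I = (q - 3)*(q - I)*(-I*q + 1)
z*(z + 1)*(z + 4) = z^3 + 5*z^2 + 4*z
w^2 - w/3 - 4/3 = (w - 4/3)*(w + 1)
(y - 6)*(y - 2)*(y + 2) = y^3 - 6*y^2 - 4*y + 24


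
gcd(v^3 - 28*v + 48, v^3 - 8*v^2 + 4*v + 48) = v - 4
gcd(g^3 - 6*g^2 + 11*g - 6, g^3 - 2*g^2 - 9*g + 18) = g^2 - 5*g + 6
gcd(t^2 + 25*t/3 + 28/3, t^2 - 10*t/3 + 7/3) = 1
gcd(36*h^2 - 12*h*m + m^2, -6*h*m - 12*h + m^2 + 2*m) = 6*h - m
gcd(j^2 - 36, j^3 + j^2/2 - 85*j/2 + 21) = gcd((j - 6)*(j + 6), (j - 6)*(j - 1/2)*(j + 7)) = j - 6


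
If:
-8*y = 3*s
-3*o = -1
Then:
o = 1/3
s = -8*y/3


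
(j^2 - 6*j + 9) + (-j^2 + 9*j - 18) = 3*j - 9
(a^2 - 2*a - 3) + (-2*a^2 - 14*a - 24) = -a^2 - 16*a - 27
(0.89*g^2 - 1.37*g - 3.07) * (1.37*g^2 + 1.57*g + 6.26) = 1.2193*g^4 - 0.4796*g^3 - 0.7854*g^2 - 13.3961*g - 19.2182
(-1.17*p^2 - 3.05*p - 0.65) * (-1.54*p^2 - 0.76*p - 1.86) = 1.8018*p^4 + 5.5862*p^3 + 5.4952*p^2 + 6.167*p + 1.209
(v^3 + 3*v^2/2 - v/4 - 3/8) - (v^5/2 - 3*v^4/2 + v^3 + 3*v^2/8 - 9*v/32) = -v^5/2 + 3*v^4/2 + 9*v^2/8 + v/32 - 3/8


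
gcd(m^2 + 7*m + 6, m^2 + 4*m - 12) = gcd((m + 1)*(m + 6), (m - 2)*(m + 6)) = m + 6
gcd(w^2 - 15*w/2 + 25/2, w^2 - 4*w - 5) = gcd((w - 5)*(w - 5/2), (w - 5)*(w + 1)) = w - 5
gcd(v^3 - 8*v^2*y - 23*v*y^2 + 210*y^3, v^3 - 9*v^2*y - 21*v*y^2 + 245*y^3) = -v^2 + 2*v*y + 35*y^2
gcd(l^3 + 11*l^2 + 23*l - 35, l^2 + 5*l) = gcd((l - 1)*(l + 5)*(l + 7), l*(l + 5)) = l + 5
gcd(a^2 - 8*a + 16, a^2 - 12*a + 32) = a - 4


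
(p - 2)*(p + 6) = p^2 + 4*p - 12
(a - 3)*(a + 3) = a^2 - 9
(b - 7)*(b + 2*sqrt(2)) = b^2 - 7*b + 2*sqrt(2)*b - 14*sqrt(2)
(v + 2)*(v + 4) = v^2 + 6*v + 8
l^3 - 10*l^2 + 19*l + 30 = (l - 6)*(l - 5)*(l + 1)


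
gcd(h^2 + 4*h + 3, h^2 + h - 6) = h + 3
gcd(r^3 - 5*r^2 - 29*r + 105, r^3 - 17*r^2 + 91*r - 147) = r^2 - 10*r + 21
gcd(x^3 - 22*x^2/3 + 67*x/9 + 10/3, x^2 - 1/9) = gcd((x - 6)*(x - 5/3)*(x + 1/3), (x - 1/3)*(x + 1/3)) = x + 1/3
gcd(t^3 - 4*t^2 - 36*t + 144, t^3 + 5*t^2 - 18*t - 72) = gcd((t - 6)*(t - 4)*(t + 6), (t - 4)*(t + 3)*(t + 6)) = t^2 + 2*t - 24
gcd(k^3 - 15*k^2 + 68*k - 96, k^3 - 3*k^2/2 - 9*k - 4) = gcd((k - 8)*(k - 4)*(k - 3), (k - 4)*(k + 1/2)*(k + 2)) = k - 4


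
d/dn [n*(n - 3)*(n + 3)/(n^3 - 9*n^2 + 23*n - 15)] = (-9*n^2 + 10*n + 15)/(n^4 - 12*n^3 + 46*n^2 - 60*n + 25)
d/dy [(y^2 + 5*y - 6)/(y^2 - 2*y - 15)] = (-7*y^2 - 18*y - 87)/(y^4 - 4*y^3 - 26*y^2 + 60*y + 225)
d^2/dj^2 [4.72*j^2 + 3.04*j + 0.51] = 9.44000000000000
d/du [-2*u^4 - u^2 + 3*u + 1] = -8*u^3 - 2*u + 3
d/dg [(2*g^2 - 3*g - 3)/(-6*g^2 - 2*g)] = (-11*g^2 - 18*g - 3)/(2*g^2*(9*g^2 + 6*g + 1))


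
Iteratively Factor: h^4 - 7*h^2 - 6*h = (h)*(h^3 - 7*h - 6) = h*(h + 2)*(h^2 - 2*h - 3) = h*(h - 3)*(h + 2)*(h + 1)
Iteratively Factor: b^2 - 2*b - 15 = (b + 3)*(b - 5)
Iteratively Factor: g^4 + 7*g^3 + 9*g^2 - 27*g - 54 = (g + 3)*(g^3 + 4*g^2 - 3*g - 18) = (g + 3)^2*(g^2 + g - 6) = (g + 3)^3*(g - 2)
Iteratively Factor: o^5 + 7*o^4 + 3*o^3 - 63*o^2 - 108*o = (o + 4)*(o^4 + 3*o^3 - 9*o^2 - 27*o) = (o - 3)*(o + 4)*(o^3 + 6*o^2 + 9*o) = (o - 3)*(o + 3)*(o + 4)*(o^2 + 3*o) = o*(o - 3)*(o + 3)*(o + 4)*(o + 3)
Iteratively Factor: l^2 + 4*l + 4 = (l + 2)*(l + 2)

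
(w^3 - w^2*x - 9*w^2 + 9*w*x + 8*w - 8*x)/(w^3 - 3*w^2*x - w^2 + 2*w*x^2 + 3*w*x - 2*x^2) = (8 - w)/(-w + 2*x)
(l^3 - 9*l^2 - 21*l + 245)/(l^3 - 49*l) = (l^2 - 2*l - 35)/(l*(l + 7))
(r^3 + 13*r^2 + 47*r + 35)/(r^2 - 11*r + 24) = (r^3 + 13*r^2 + 47*r + 35)/(r^2 - 11*r + 24)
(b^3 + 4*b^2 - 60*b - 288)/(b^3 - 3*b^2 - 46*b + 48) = (b + 6)/(b - 1)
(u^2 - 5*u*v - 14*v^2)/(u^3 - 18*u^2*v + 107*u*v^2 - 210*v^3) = (u + 2*v)/(u^2 - 11*u*v + 30*v^2)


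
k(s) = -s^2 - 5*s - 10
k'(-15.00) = 25.00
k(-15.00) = -160.00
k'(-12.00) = 19.00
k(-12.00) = -94.00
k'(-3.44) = 1.88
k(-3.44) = -4.63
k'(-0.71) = -3.58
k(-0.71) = -6.95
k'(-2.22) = -0.56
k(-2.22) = -3.83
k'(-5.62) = 6.24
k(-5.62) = -13.48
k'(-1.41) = -2.18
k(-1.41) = -4.94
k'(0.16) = -5.32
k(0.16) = -10.83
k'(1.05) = -7.10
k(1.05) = -16.35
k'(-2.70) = 0.40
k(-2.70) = -3.79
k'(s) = -2*s - 5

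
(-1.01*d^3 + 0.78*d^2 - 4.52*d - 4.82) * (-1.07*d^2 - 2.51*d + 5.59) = 1.0807*d^5 + 1.7005*d^4 - 2.7673*d^3 + 20.8628*d^2 - 13.1686*d - 26.9438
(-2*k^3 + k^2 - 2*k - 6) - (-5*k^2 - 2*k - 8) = -2*k^3 + 6*k^2 + 2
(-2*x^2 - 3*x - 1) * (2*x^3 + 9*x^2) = -4*x^5 - 24*x^4 - 29*x^3 - 9*x^2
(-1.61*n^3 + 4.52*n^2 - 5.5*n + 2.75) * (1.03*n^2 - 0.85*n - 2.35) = -1.6583*n^5 + 6.0241*n^4 - 5.7235*n^3 - 3.1145*n^2 + 10.5875*n - 6.4625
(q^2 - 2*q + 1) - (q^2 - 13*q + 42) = 11*q - 41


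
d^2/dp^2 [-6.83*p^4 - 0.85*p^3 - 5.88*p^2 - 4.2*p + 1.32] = -81.96*p^2 - 5.1*p - 11.76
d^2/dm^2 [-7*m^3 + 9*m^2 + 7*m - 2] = 18 - 42*m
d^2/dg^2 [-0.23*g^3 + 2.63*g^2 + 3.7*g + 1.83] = 5.26 - 1.38*g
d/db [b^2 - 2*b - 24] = 2*b - 2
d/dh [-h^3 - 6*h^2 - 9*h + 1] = -3*h^2 - 12*h - 9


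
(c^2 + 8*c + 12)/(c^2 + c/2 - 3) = 2*(c + 6)/(2*c - 3)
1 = 1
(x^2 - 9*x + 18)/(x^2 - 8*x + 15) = (x - 6)/(x - 5)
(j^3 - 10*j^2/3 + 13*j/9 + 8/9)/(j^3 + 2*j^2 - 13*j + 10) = (9*j^2 - 21*j - 8)/(9*(j^2 + 3*j - 10))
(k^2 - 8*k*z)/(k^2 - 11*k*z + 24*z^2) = k/(k - 3*z)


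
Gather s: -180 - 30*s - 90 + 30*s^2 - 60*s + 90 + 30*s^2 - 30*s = 60*s^2 - 120*s - 180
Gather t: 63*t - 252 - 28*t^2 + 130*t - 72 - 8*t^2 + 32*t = -36*t^2 + 225*t - 324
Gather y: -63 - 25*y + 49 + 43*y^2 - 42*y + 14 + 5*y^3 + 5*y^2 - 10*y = 5*y^3 + 48*y^2 - 77*y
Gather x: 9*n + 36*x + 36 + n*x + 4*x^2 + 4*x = 9*n + 4*x^2 + x*(n + 40) + 36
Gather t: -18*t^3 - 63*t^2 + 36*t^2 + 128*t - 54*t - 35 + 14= -18*t^3 - 27*t^2 + 74*t - 21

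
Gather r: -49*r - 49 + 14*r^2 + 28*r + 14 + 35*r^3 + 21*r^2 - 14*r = 35*r^3 + 35*r^2 - 35*r - 35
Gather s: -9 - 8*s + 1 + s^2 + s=s^2 - 7*s - 8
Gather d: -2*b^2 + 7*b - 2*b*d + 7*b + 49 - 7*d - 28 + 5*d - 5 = -2*b^2 + 14*b + d*(-2*b - 2) + 16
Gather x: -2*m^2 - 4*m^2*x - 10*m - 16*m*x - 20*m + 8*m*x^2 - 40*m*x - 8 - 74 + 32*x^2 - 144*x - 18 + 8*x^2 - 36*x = -2*m^2 - 30*m + x^2*(8*m + 40) + x*(-4*m^2 - 56*m - 180) - 100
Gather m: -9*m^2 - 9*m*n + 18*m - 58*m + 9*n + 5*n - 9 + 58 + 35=-9*m^2 + m*(-9*n - 40) + 14*n + 84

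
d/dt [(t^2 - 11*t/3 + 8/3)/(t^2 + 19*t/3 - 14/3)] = 2*(45*t^2 - 66*t + 1)/(9*t^4 + 114*t^3 + 277*t^2 - 532*t + 196)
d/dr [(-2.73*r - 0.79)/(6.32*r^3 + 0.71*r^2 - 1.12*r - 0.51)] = (34.5072*r^3 + 16.9167*r^2 + 1.1218*r + 0.5075)/(39.9424*r^6 + 8.9744*r^5 - 13.6527*r^4 - 8.0368*r^3 + 0.5302*r^2 + 1.1424*r + 0.2601)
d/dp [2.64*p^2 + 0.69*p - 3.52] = 5.28*p + 0.69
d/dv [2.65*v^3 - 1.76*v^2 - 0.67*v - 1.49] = 7.95*v^2 - 3.52*v - 0.67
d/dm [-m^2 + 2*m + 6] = 2 - 2*m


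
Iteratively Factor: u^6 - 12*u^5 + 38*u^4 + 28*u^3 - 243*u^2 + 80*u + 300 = (u - 5)*(u^5 - 7*u^4 + 3*u^3 + 43*u^2 - 28*u - 60) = (u - 5)*(u - 2)*(u^4 - 5*u^3 - 7*u^2 + 29*u + 30) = (u - 5)*(u - 2)*(u + 2)*(u^3 - 7*u^2 + 7*u + 15) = (u - 5)*(u - 2)*(u + 1)*(u + 2)*(u^2 - 8*u + 15) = (u - 5)^2*(u - 2)*(u + 1)*(u + 2)*(u - 3)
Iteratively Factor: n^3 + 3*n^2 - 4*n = (n + 4)*(n^2 - n) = (n - 1)*(n + 4)*(n)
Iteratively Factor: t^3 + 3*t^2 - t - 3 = (t + 3)*(t^2 - 1) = (t - 1)*(t + 3)*(t + 1)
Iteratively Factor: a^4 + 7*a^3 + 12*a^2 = (a)*(a^3 + 7*a^2 + 12*a) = a*(a + 4)*(a^2 + 3*a) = a^2*(a + 4)*(a + 3)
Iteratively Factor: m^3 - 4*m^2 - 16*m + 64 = (m - 4)*(m^2 - 16) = (m - 4)^2*(m + 4)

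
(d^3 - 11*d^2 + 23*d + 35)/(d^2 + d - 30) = (d^2 - 6*d - 7)/(d + 6)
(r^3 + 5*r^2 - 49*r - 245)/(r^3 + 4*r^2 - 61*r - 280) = (r - 7)/(r - 8)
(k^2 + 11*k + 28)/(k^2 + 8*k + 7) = (k + 4)/(k + 1)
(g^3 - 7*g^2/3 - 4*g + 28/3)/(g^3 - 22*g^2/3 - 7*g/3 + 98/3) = (g - 2)/(g - 7)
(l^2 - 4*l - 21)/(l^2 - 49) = (l + 3)/(l + 7)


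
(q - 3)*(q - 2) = q^2 - 5*q + 6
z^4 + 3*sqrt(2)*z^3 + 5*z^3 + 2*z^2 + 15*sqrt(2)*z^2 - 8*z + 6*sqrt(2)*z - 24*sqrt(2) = (z - 1)*(z + 2)*(z + 4)*(z + 3*sqrt(2))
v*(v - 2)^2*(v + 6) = v^4 + 2*v^3 - 20*v^2 + 24*v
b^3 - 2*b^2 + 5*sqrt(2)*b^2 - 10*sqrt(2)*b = b*(b - 2)*(b + 5*sqrt(2))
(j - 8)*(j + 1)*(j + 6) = j^3 - j^2 - 50*j - 48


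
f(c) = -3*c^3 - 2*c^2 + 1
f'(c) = -9*c^2 - 4*c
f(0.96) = -3.50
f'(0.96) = -12.13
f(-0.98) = 1.90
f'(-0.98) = -4.72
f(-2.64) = 42.26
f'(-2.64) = -52.17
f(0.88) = -2.59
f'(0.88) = -10.49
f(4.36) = -285.66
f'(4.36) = -188.53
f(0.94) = -3.26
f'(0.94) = -11.71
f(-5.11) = 349.07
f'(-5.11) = -214.57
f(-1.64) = 8.85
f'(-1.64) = -17.65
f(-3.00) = 64.00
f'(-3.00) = -69.00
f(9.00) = -2348.00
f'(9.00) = -765.00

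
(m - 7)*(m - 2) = m^2 - 9*m + 14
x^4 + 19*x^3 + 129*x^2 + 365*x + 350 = (x + 2)*(x + 5)^2*(x + 7)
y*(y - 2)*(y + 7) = y^3 + 5*y^2 - 14*y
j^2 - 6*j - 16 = (j - 8)*(j + 2)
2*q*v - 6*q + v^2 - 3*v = (2*q + v)*(v - 3)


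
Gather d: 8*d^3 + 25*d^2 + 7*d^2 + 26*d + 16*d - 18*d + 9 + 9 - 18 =8*d^3 + 32*d^2 + 24*d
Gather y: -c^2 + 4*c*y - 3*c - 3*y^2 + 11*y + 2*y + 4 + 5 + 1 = -c^2 - 3*c - 3*y^2 + y*(4*c + 13) + 10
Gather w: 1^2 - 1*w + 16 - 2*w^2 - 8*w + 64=-2*w^2 - 9*w + 81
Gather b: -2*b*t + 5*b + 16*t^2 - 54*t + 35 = b*(5 - 2*t) + 16*t^2 - 54*t + 35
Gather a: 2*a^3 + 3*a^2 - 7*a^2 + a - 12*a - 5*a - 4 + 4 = 2*a^3 - 4*a^2 - 16*a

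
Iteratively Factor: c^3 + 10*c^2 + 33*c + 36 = (c + 3)*(c^2 + 7*c + 12) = (c + 3)^2*(c + 4)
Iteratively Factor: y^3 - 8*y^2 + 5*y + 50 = (y - 5)*(y^2 - 3*y - 10) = (y - 5)*(y + 2)*(y - 5)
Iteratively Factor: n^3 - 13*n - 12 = (n + 1)*(n^2 - n - 12) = (n - 4)*(n + 1)*(n + 3)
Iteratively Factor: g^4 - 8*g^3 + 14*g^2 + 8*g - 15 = (g - 3)*(g^3 - 5*g^2 - g + 5) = (g - 3)*(g - 1)*(g^2 - 4*g - 5) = (g - 5)*(g - 3)*(g - 1)*(g + 1)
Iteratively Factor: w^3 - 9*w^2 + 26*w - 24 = (w - 2)*(w^2 - 7*w + 12) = (w - 3)*(w - 2)*(w - 4)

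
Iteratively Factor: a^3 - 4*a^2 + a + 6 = (a - 2)*(a^2 - 2*a - 3) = (a - 2)*(a + 1)*(a - 3)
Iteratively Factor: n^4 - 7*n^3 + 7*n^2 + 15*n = (n + 1)*(n^3 - 8*n^2 + 15*n) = n*(n + 1)*(n^2 - 8*n + 15) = n*(n - 5)*(n + 1)*(n - 3)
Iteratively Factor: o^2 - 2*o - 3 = (o + 1)*(o - 3)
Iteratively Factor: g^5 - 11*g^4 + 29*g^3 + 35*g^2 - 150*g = (g - 5)*(g^4 - 6*g^3 - g^2 + 30*g) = (g - 5)^2*(g^3 - g^2 - 6*g) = (g - 5)^2*(g - 3)*(g^2 + 2*g) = (g - 5)^2*(g - 3)*(g + 2)*(g)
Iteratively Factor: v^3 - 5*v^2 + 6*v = (v)*(v^2 - 5*v + 6) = v*(v - 3)*(v - 2)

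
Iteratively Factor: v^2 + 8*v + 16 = (v + 4)*(v + 4)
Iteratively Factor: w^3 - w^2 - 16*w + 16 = (w - 4)*(w^2 + 3*w - 4) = (w - 4)*(w - 1)*(w + 4)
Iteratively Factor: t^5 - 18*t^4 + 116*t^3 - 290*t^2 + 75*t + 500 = (t - 5)*(t^4 - 13*t^3 + 51*t^2 - 35*t - 100) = (t - 5)^2*(t^3 - 8*t^2 + 11*t + 20) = (t - 5)^2*(t - 4)*(t^2 - 4*t - 5) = (t - 5)^3*(t - 4)*(t + 1)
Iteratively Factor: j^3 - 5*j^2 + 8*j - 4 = (j - 2)*(j^2 - 3*j + 2) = (j - 2)*(j - 1)*(j - 2)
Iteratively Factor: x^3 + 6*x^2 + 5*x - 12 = (x - 1)*(x^2 + 7*x + 12) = (x - 1)*(x + 3)*(x + 4)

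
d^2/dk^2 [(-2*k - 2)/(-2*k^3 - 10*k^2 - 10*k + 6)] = 2*((k + 1)*(3*k^2 + 10*k + 5)^2 - (3*k^2 + 10*k + (k + 1)*(3*k + 5) + 5)*(k^3 + 5*k^2 + 5*k - 3))/(k^3 + 5*k^2 + 5*k - 3)^3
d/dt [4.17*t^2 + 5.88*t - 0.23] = 8.34*t + 5.88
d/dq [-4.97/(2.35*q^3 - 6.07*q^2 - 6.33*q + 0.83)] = (35.0385*q^2 - 60.3358*q - 31.4601)/(2.35*q^3 - 6.07*q^2 - 6.33*q + 0.83)^2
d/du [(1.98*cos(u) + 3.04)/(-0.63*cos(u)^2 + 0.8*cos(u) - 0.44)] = (-1.2474*cos(u)^2 - 3.8304*cos(u) + 3.3032)*sin(u)/(0.3969*cos(u)^4 - 1.008*cos(u)^3 + 1.1944*cos(u)^2 - 0.704*cos(u) + 0.1936)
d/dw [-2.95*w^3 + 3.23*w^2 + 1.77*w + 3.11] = -8.85*w^2 + 6.46*w + 1.77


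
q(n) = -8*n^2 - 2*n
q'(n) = -16*n - 2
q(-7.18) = -398.06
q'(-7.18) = 112.88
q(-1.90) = -25.08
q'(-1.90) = 28.40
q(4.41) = -164.40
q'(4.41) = -72.56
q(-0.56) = -1.39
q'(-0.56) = 6.96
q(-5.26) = -210.82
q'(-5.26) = 82.16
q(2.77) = -66.92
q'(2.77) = -46.32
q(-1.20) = -9.12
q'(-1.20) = 17.20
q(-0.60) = -1.68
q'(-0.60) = 7.60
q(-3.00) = -66.00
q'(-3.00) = 46.00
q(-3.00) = -66.00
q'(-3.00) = 46.00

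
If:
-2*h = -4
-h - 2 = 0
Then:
No Solution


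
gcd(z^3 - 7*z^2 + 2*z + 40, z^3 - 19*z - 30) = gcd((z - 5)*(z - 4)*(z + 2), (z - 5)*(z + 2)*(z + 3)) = z^2 - 3*z - 10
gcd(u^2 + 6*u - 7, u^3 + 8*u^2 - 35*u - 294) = u + 7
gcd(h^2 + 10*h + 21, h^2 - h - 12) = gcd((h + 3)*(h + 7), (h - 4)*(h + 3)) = h + 3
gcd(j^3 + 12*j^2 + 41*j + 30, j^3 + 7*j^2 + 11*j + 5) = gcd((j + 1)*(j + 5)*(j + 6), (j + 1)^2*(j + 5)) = j^2 + 6*j + 5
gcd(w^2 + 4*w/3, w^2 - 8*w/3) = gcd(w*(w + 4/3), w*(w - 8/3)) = w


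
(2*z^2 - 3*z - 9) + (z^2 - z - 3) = 3*z^2 - 4*z - 12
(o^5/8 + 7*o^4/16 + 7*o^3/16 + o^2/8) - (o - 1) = o^5/8 + 7*o^4/16 + 7*o^3/16 + o^2/8 - o + 1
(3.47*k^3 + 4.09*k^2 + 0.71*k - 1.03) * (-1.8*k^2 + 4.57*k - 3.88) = -6.246*k^5 + 8.4959*k^4 + 3.9497*k^3 - 10.7705*k^2 - 7.4619*k + 3.9964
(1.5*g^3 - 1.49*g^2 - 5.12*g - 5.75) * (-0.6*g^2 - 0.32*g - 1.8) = -0.9*g^5 + 0.414*g^4 + 0.8488*g^3 + 7.7704*g^2 + 11.056*g + 10.35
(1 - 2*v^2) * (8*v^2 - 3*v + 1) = -16*v^4 + 6*v^3 + 6*v^2 - 3*v + 1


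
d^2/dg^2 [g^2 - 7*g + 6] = 2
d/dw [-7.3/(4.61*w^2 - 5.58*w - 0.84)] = (67.306*w - 40.734)/(-4.61*w^2 + 5.58*w + 0.84)^2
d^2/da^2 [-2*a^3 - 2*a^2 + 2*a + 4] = -12*a - 4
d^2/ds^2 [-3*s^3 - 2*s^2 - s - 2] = -18*s - 4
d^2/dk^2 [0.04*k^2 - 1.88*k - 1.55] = 0.0800000000000000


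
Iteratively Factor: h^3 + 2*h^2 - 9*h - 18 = (h + 3)*(h^2 - h - 6) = (h + 2)*(h + 3)*(h - 3)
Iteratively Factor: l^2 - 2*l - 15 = (l - 5)*(l + 3)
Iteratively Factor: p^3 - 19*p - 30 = (p - 5)*(p^2 + 5*p + 6) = (p - 5)*(p + 3)*(p + 2)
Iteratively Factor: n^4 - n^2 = (n + 1)*(n^3 - n^2) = n*(n + 1)*(n^2 - n) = n*(n - 1)*(n + 1)*(n)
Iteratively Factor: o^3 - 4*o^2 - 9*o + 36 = (o - 3)*(o^2 - o - 12) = (o - 3)*(o + 3)*(o - 4)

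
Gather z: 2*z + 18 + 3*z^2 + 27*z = 3*z^2 + 29*z + 18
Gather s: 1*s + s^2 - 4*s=s^2 - 3*s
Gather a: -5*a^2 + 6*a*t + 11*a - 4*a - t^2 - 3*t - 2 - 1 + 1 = -5*a^2 + a*(6*t + 7) - t^2 - 3*t - 2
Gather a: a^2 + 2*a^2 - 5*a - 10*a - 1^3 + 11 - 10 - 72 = 3*a^2 - 15*a - 72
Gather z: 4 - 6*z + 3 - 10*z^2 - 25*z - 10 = -10*z^2 - 31*z - 3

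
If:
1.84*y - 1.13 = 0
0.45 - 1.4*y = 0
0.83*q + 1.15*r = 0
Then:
No Solution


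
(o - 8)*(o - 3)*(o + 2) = o^3 - 9*o^2 + 2*o + 48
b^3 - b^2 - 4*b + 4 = (b - 2)*(b - 1)*(b + 2)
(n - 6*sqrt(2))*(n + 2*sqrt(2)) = n^2 - 4*sqrt(2)*n - 24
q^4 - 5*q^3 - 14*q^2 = q^2*(q - 7)*(q + 2)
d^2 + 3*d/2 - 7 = (d - 2)*(d + 7/2)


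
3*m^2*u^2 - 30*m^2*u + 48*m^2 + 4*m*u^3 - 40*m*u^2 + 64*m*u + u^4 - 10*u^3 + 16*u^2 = (m + u)*(3*m + u)*(u - 8)*(u - 2)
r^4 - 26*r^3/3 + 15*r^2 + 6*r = r*(r - 6)*(r - 3)*(r + 1/3)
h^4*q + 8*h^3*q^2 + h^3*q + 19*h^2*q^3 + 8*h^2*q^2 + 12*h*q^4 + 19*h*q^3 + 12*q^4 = (h + q)*(h + 3*q)*(h + 4*q)*(h*q + q)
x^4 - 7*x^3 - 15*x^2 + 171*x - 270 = (x - 6)*(x - 3)^2*(x + 5)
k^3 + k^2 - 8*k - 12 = (k - 3)*(k + 2)^2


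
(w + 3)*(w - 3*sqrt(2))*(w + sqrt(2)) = w^3 - 2*sqrt(2)*w^2 + 3*w^2 - 6*sqrt(2)*w - 6*w - 18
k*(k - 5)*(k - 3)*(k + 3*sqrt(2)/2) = k^4 - 8*k^3 + 3*sqrt(2)*k^3/2 - 12*sqrt(2)*k^2 + 15*k^2 + 45*sqrt(2)*k/2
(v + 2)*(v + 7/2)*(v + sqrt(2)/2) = v^3 + sqrt(2)*v^2/2 + 11*v^2/2 + 11*sqrt(2)*v/4 + 7*v + 7*sqrt(2)/2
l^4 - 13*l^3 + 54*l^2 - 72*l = l*(l - 6)*(l - 4)*(l - 3)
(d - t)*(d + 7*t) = d^2 + 6*d*t - 7*t^2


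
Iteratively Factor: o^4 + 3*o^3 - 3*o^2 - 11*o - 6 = (o + 3)*(o^3 - 3*o - 2) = (o + 1)*(o + 3)*(o^2 - o - 2) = (o + 1)^2*(o + 3)*(o - 2)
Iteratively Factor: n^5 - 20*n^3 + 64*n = (n + 4)*(n^4 - 4*n^3 - 4*n^2 + 16*n) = (n - 4)*(n + 4)*(n^3 - 4*n) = n*(n - 4)*(n + 4)*(n^2 - 4) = n*(n - 4)*(n - 2)*(n + 4)*(n + 2)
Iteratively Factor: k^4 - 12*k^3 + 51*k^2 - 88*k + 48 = (k - 1)*(k^3 - 11*k^2 + 40*k - 48) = (k - 4)*(k - 1)*(k^2 - 7*k + 12) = (k - 4)^2*(k - 1)*(k - 3)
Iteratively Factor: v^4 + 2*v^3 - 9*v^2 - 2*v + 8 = (v + 4)*(v^3 - 2*v^2 - v + 2) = (v + 1)*(v + 4)*(v^2 - 3*v + 2) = (v - 1)*(v + 1)*(v + 4)*(v - 2)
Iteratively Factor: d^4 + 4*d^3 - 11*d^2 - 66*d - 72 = (d - 4)*(d^3 + 8*d^2 + 21*d + 18) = (d - 4)*(d + 3)*(d^2 + 5*d + 6) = (d - 4)*(d + 3)^2*(d + 2)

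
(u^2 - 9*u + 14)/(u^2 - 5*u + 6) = (u - 7)/(u - 3)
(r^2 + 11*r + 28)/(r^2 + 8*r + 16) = (r + 7)/(r + 4)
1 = 1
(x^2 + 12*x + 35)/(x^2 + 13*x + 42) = (x + 5)/(x + 6)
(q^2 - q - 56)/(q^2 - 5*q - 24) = (q + 7)/(q + 3)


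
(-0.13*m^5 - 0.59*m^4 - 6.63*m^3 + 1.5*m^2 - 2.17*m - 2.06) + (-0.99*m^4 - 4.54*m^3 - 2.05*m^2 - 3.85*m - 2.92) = -0.13*m^5 - 1.58*m^4 - 11.17*m^3 - 0.55*m^2 - 6.02*m - 4.98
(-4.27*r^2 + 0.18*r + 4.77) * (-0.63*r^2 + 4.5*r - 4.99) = 2.6901*r^4 - 19.3284*r^3 + 19.1122*r^2 + 20.5668*r - 23.8023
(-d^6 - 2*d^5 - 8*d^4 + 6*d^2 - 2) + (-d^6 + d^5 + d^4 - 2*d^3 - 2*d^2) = -2*d^6 - d^5 - 7*d^4 - 2*d^3 + 4*d^2 - 2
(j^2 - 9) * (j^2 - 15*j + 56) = j^4 - 15*j^3 + 47*j^2 + 135*j - 504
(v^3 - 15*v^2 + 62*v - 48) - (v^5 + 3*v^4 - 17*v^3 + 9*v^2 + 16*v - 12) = -v^5 - 3*v^4 + 18*v^3 - 24*v^2 + 46*v - 36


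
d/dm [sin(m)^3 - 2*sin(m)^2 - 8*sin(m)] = (3*sin(m)^2 - 4*sin(m) - 8)*cos(m)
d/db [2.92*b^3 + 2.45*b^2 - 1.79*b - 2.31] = 8.76*b^2 + 4.9*b - 1.79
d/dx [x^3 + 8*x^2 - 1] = x*(3*x + 16)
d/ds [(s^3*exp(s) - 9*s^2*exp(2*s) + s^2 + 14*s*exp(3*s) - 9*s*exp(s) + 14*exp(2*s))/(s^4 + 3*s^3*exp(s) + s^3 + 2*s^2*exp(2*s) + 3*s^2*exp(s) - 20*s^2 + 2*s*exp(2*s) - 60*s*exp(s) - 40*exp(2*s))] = (-(s^3*exp(s) - 9*s^2*exp(2*s) + s^2 + 14*s*exp(3*s) - 9*s*exp(s) + 14*exp(2*s))*(3*s^3*exp(s) + 4*s^3 + 4*s^2*exp(2*s) + 12*s^2*exp(s) + 3*s^2 + 8*s*exp(2*s) - 54*s*exp(s) - 40*s - 78*exp(2*s) - 60*exp(s)) + (s^4 + 3*s^3*exp(s) + s^3 + 2*s^2*exp(2*s) + 3*s^2*exp(s) - 20*s^2 + 2*s*exp(2*s) - 60*s*exp(s) - 40*exp(2*s))*(s^3*exp(s) - 18*s^2*exp(2*s) + 3*s^2*exp(s) + 42*s*exp(3*s) - 18*s*exp(2*s) - 9*s*exp(s) + 2*s + 14*exp(3*s) + 28*exp(2*s) - 9*exp(s)))/(s^4 + 3*s^3*exp(s) + s^3 + 2*s^2*exp(2*s) + 3*s^2*exp(s) - 20*s^2 + 2*s*exp(2*s) - 60*s*exp(s) - 40*exp(2*s))^2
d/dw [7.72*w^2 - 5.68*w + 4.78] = 15.44*w - 5.68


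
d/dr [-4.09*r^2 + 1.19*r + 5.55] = 1.19 - 8.18*r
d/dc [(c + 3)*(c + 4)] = 2*c + 7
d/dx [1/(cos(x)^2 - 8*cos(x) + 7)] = 2*(cos(x) - 4)*sin(x)/(cos(x)^2 - 8*cos(x) + 7)^2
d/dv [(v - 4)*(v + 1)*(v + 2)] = 3*v^2 - 2*v - 10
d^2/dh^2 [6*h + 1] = 0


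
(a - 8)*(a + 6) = a^2 - 2*a - 48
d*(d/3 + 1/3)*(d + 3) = d^3/3 + 4*d^2/3 + d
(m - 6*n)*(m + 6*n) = m^2 - 36*n^2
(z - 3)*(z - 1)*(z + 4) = z^3 - 13*z + 12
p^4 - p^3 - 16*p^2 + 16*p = p*(p - 4)*(p - 1)*(p + 4)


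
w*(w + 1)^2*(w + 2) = w^4 + 4*w^3 + 5*w^2 + 2*w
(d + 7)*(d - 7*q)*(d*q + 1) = d^3*q - 7*d^2*q^2 + 7*d^2*q + d^2 - 49*d*q^2 - 7*d*q + 7*d - 49*q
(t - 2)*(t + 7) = t^2 + 5*t - 14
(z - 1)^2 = z^2 - 2*z + 1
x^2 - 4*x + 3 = (x - 3)*(x - 1)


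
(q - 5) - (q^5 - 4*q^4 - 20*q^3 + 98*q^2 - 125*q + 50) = -q^5 + 4*q^4 + 20*q^3 - 98*q^2 + 126*q - 55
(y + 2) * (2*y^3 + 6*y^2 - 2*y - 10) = 2*y^4 + 10*y^3 + 10*y^2 - 14*y - 20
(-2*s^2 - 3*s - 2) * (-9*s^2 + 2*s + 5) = 18*s^4 + 23*s^3 + 2*s^2 - 19*s - 10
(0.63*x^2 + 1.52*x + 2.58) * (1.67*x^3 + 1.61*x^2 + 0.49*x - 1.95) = 1.0521*x^5 + 3.5527*x^4 + 7.0645*x^3 + 3.6701*x^2 - 1.6998*x - 5.031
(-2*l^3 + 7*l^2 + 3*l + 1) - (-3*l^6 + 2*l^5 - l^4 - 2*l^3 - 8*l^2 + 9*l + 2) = 3*l^6 - 2*l^5 + l^4 + 15*l^2 - 6*l - 1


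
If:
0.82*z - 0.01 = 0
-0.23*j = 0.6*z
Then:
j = -0.03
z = 0.01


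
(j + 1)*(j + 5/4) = j^2 + 9*j/4 + 5/4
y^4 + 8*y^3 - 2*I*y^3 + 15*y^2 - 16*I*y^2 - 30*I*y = y*(y + 3)*(y + 5)*(y - 2*I)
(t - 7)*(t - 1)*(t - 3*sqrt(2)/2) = t^3 - 8*t^2 - 3*sqrt(2)*t^2/2 + 7*t + 12*sqrt(2)*t - 21*sqrt(2)/2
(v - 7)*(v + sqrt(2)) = v^2 - 7*v + sqrt(2)*v - 7*sqrt(2)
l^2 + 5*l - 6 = (l - 1)*(l + 6)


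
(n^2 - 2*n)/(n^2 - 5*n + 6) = n/(n - 3)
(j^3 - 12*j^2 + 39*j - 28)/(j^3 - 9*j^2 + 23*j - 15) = (j^2 - 11*j + 28)/(j^2 - 8*j + 15)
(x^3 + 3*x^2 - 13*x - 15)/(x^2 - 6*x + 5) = (x^3 + 3*x^2 - 13*x - 15)/(x^2 - 6*x + 5)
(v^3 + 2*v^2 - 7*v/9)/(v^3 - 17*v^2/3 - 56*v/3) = (v - 1/3)/(v - 8)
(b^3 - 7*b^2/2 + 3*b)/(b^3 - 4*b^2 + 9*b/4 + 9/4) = 2*b*(b - 2)/(2*b^2 - 5*b - 3)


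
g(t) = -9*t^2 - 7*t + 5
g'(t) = -18*t - 7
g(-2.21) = -23.49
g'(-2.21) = 32.78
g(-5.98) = -274.98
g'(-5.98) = 100.64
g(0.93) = -9.29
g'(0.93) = -23.74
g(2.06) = -47.61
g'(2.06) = -44.08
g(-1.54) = -5.56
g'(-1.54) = 20.72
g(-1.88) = -13.65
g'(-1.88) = 26.84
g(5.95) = -355.27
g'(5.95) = -114.10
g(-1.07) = 2.19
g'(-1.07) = 12.26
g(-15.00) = -1915.00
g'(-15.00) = 263.00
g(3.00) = -97.00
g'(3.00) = -61.00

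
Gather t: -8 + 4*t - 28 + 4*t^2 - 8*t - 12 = 4*t^2 - 4*t - 48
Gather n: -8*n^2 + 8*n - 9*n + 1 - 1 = -8*n^2 - n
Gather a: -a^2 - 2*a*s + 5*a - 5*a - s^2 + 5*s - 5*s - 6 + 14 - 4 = -a^2 - 2*a*s - s^2 + 4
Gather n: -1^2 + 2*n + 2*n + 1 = 4*n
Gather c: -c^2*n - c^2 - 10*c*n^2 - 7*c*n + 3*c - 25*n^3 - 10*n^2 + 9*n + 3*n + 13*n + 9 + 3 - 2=c^2*(-n - 1) + c*(-10*n^2 - 7*n + 3) - 25*n^3 - 10*n^2 + 25*n + 10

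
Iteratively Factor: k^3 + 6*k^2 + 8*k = (k)*(k^2 + 6*k + 8) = k*(k + 4)*(k + 2)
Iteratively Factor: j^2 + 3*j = (j + 3)*(j)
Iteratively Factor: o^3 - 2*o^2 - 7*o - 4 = (o + 1)*(o^2 - 3*o - 4) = (o - 4)*(o + 1)*(o + 1)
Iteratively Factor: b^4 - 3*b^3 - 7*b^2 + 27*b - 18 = (b - 2)*(b^3 - b^2 - 9*b + 9) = (b - 2)*(b + 3)*(b^2 - 4*b + 3) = (b - 2)*(b - 1)*(b + 3)*(b - 3)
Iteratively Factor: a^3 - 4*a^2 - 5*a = (a - 5)*(a^2 + a) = a*(a - 5)*(a + 1)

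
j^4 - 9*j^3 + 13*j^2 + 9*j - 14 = (j - 7)*(j - 2)*(j - 1)*(j + 1)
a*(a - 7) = a^2 - 7*a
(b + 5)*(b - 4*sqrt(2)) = b^2 - 4*sqrt(2)*b + 5*b - 20*sqrt(2)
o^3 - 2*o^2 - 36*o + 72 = (o - 6)*(o - 2)*(o + 6)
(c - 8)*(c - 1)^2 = c^3 - 10*c^2 + 17*c - 8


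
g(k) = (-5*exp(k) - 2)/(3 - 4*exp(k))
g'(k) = -5*exp(k)/(3 - 4*exp(k)) + 4*(-5*exp(k) - 2)*exp(k)/(3 - 4*exp(k))^2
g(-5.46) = -0.68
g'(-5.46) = -0.01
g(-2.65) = -0.87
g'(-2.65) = -0.22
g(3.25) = 1.31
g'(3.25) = -0.06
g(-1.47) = -1.51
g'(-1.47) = -1.22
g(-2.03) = -1.07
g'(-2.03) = -0.49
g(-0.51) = -8.37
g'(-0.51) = -38.62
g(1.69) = 1.56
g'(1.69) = -0.36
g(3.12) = 1.32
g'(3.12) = -0.07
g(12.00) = 1.25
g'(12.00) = 0.00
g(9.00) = 1.25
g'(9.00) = 0.00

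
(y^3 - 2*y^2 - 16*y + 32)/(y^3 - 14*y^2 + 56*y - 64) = (y + 4)/(y - 8)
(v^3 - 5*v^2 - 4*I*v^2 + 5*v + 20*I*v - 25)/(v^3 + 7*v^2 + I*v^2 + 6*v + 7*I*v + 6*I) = (v^2 - 5*v*(1 + I) + 25*I)/(v^2 + 7*v + 6)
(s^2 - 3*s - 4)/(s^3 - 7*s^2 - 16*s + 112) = (s + 1)/(s^2 - 3*s - 28)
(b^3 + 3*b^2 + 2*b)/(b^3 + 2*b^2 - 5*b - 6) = b*(b + 2)/(b^2 + b - 6)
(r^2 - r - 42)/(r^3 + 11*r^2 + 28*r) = (r^2 - r - 42)/(r*(r^2 + 11*r + 28))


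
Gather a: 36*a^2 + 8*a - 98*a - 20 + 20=36*a^2 - 90*a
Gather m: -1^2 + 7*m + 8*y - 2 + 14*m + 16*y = 21*m + 24*y - 3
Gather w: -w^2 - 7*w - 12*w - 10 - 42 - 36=-w^2 - 19*w - 88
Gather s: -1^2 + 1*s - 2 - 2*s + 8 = 5 - s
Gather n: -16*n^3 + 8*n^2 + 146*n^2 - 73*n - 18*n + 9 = -16*n^3 + 154*n^2 - 91*n + 9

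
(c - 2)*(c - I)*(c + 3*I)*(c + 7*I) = c^4 - 2*c^3 + 9*I*c^3 - 11*c^2 - 18*I*c^2 + 22*c + 21*I*c - 42*I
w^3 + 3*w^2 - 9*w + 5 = (w - 1)^2*(w + 5)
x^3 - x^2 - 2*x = x*(x - 2)*(x + 1)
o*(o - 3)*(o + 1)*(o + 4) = o^4 + 2*o^3 - 11*o^2 - 12*o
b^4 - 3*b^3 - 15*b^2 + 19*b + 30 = (b - 5)*(b - 2)*(b + 1)*(b + 3)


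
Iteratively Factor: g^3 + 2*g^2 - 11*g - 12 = (g + 4)*(g^2 - 2*g - 3) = (g + 1)*(g + 4)*(g - 3)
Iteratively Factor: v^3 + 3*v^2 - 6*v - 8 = (v + 1)*(v^2 + 2*v - 8) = (v - 2)*(v + 1)*(v + 4)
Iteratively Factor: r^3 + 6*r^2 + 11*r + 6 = (r + 1)*(r^2 + 5*r + 6) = (r + 1)*(r + 2)*(r + 3)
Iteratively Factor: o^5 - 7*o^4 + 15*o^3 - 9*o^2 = (o - 1)*(o^4 - 6*o^3 + 9*o^2) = (o - 3)*(o - 1)*(o^3 - 3*o^2) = o*(o - 3)*(o - 1)*(o^2 - 3*o) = o^2*(o - 3)*(o - 1)*(o - 3)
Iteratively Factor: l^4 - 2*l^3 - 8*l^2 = (l - 4)*(l^3 + 2*l^2) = l*(l - 4)*(l^2 + 2*l) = l^2*(l - 4)*(l + 2)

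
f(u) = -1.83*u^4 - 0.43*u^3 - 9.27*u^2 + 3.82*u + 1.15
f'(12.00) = -13053.38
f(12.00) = -39977.81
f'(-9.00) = 5402.47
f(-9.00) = -12477.26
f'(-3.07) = 260.38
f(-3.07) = -248.06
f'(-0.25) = 8.49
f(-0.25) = -0.38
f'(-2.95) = 235.21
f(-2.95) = -218.34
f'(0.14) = 1.18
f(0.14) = 1.50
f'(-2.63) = 176.82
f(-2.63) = -152.75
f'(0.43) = -4.97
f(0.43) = 0.98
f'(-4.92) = 935.59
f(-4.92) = -1263.11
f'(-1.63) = 62.31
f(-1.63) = -40.76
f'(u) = -7.32*u^3 - 1.29*u^2 - 18.54*u + 3.82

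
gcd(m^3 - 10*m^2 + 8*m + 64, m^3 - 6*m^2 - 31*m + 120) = m - 8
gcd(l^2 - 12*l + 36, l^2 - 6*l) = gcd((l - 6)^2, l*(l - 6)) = l - 6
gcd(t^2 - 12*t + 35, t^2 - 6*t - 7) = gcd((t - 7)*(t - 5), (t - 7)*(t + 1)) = t - 7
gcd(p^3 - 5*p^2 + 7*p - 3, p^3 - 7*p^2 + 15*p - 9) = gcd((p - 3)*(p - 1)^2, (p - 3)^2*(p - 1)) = p^2 - 4*p + 3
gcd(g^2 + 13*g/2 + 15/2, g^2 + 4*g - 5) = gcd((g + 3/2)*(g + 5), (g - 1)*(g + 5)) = g + 5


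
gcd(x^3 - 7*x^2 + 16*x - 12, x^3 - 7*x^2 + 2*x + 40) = 1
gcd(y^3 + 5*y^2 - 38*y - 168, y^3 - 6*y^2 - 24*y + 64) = y + 4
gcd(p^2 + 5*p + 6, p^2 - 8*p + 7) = 1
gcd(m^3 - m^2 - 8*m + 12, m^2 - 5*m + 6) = m - 2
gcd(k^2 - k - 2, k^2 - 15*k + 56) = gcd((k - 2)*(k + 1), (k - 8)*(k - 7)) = 1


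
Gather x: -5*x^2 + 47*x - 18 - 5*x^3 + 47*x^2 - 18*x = -5*x^3 + 42*x^2 + 29*x - 18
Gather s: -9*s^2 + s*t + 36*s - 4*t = -9*s^2 + s*(t + 36) - 4*t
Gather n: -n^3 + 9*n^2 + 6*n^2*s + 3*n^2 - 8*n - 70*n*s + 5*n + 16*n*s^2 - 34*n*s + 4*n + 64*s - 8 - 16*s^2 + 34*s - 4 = -n^3 + n^2*(6*s + 12) + n*(16*s^2 - 104*s + 1) - 16*s^2 + 98*s - 12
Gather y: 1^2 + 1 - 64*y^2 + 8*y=-64*y^2 + 8*y + 2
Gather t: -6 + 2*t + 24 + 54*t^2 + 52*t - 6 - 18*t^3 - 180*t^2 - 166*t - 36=-18*t^3 - 126*t^2 - 112*t - 24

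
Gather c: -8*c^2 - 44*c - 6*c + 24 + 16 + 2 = -8*c^2 - 50*c + 42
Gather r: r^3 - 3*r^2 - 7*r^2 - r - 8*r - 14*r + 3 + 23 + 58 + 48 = r^3 - 10*r^2 - 23*r + 132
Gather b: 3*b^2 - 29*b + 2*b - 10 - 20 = 3*b^2 - 27*b - 30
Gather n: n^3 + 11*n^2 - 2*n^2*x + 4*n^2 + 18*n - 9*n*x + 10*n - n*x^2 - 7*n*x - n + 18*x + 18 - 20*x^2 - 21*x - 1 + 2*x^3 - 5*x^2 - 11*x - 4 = n^3 + n^2*(15 - 2*x) + n*(-x^2 - 16*x + 27) + 2*x^3 - 25*x^2 - 14*x + 13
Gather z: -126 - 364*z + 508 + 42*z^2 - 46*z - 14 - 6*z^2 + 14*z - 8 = 36*z^2 - 396*z + 360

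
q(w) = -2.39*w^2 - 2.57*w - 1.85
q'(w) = -4.78*w - 2.57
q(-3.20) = -18.10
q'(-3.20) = 12.73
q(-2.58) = -11.13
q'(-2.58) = 9.76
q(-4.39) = -36.63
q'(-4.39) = 18.41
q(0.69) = -4.76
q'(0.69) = -5.87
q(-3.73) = -25.52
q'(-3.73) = 15.26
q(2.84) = -28.43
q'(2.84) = -16.15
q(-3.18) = -17.85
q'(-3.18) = 12.63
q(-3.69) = -24.91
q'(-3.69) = 15.07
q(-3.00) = -15.65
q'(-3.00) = 11.77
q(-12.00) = -315.17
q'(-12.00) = 54.79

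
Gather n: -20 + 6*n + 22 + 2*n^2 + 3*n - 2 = 2*n^2 + 9*n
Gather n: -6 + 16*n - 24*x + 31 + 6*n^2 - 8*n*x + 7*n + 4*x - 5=6*n^2 + n*(23 - 8*x) - 20*x + 20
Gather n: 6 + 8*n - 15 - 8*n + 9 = 0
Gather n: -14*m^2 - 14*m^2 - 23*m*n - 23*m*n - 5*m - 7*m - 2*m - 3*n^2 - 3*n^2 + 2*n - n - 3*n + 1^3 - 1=-28*m^2 - 14*m - 6*n^2 + n*(-46*m - 2)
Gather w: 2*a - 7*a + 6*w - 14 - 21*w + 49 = -5*a - 15*w + 35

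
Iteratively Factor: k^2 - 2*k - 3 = (k - 3)*(k + 1)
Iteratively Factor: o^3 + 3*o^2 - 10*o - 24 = (o + 2)*(o^2 + o - 12) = (o + 2)*(o + 4)*(o - 3)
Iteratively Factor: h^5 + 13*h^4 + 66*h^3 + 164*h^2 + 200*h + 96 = (h + 2)*(h^4 + 11*h^3 + 44*h^2 + 76*h + 48) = (h + 2)^2*(h^3 + 9*h^2 + 26*h + 24) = (h + 2)^2*(h + 4)*(h^2 + 5*h + 6) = (h + 2)^3*(h + 4)*(h + 3)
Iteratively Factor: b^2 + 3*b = (b)*(b + 3)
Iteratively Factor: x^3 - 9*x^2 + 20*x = (x)*(x^2 - 9*x + 20) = x*(x - 5)*(x - 4)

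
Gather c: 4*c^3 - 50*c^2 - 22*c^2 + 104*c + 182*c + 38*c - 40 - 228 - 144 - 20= 4*c^3 - 72*c^2 + 324*c - 432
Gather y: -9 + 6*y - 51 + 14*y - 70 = 20*y - 130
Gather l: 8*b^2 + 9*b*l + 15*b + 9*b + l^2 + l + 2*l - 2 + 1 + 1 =8*b^2 + 24*b + l^2 + l*(9*b + 3)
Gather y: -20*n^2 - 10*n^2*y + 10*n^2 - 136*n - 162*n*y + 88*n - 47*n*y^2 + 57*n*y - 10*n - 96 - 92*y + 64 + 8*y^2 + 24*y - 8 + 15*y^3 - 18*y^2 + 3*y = -10*n^2 - 58*n + 15*y^3 + y^2*(-47*n - 10) + y*(-10*n^2 - 105*n - 65) - 40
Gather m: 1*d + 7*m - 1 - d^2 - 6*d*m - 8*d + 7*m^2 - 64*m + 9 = -d^2 - 7*d + 7*m^2 + m*(-6*d - 57) + 8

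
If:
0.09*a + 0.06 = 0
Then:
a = -0.67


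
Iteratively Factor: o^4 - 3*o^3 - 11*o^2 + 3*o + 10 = (o - 1)*(o^3 - 2*o^2 - 13*o - 10) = (o - 1)*(o + 1)*(o^2 - 3*o - 10) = (o - 5)*(o - 1)*(o + 1)*(o + 2)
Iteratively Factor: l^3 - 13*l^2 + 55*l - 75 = (l - 5)*(l^2 - 8*l + 15) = (l - 5)*(l - 3)*(l - 5)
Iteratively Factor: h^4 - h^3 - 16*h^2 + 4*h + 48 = (h - 2)*(h^3 + h^2 - 14*h - 24) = (h - 2)*(h + 3)*(h^2 - 2*h - 8) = (h - 2)*(h + 2)*(h + 3)*(h - 4)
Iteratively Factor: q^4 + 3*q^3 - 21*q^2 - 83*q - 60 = (q + 3)*(q^3 - 21*q - 20) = (q + 3)*(q + 4)*(q^2 - 4*q - 5) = (q - 5)*(q + 3)*(q + 4)*(q + 1)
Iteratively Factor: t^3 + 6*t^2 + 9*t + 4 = (t + 1)*(t^2 + 5*t + 4) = (t + 1)^2*(t + 4)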